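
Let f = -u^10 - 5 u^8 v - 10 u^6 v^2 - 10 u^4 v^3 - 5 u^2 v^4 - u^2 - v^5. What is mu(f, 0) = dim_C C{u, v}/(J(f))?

4

The Hessian of f at 0 has rank 1. Corank 1: A-series; mu = 4 gives A_4.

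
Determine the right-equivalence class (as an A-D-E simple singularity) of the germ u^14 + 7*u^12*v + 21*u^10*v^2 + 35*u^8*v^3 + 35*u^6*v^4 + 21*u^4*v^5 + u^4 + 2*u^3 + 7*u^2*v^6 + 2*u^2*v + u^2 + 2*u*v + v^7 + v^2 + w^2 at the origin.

The Hessian of f at 0 is [[2, 2, 0], [2, 2, 0], [0, 0, 2]] with rank 2, so corank 1. A Groebner basis of the Jacobian ideal J(f) in C{u,v,w} is {14*u*v/3 - 5*u/3 + v^4 + 4*v^3/3 + 3*v^2 - 5*v/3, u*v^2 - 4*u*v/3 + u/3 + v^3/3 - v^2 + v/3, u^2 + u + v, w}; counting standard monomials gives mu = 6. Corank 1: A-series; mu = 6 gives A_6.

A_{6}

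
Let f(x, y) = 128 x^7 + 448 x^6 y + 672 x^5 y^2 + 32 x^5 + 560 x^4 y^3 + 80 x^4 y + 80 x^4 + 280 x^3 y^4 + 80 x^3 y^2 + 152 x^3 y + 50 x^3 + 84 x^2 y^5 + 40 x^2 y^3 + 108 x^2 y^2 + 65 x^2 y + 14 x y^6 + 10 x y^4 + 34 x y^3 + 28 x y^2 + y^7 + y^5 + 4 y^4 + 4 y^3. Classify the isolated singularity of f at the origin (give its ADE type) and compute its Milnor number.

The Hessian of f at 0 has rank 0. Corank 2; j^3 = (2*x + y)*(5*x + 2*y)^2 has shape L^2 M (L != M), so D-series; mu = 8 gives D_8.

Type D8, Milnor number mu = 8.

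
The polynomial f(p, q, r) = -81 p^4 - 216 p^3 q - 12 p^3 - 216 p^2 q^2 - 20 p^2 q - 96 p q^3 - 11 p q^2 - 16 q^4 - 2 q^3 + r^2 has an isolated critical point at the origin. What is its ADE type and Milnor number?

Type D5, Milnor number mu = 5.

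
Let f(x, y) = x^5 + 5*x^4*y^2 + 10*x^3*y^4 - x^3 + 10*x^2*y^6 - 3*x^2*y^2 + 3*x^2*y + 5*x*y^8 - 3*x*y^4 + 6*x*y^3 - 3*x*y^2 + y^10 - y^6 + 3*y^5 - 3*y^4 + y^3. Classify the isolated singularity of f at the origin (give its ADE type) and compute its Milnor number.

Type E_8, Milnor number mu = 8.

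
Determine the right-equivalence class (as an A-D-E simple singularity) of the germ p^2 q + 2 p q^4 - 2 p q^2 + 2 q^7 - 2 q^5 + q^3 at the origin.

D_8

The Hessian of f at 0 has rank 0. Corank 2; j^3 = q*(p - q)^2 has shape L^2 M (L != M), so D-series; mu = 8 gives D_8.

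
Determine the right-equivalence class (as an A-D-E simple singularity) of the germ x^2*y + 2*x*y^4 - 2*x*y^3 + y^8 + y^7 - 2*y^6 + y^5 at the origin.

D_9

The Hessian of f at 0 is [[0, 0], [0, 0]] with rank 0, so corank 2. A Groebner basis of the Jacobian ideal J(f) in C{x,y} is {x^2*y^2 + 2*x^2*y/5 - x^2/5 + 4*x*y^2/5 + 3*x*y/5 - 3*y^3/5, -8*x^2*y/15 - x^2/15 + x*y^3 + 3*x*y^2/5 + 8*x*y/15 - 8*y^3/15, x*y + y^4 - y^3, x^3 + x^2*y/3 - x^2/3 + x*y^2 + 2*x*y/3 - 2*y^3/3}; counting standard monomials gives mu = 9. Corank 2; j^3 = x^2*y has shape L^2 M (L != M), so D-series; mu = 9 gives D_9.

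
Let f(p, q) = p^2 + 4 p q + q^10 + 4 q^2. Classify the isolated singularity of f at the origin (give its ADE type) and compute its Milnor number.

The Hessian of f at 0 is [[2, 4], [4, 8]] with rank 1, so corank 1. A Groebner basis of the Jacobian ideal J(f) in C{p,q} is {q^9, p + 2*q}; counting standard monomials gives mu = 9. Corank 1: A-series; mu = 9 gives A_9.

Type A_9, Milnor number mu = 9.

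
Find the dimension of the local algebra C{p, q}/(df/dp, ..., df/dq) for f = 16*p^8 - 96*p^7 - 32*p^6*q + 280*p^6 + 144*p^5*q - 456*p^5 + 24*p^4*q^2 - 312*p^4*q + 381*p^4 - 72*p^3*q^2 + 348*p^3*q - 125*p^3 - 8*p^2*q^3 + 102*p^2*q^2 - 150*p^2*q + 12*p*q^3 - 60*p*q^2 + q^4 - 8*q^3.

6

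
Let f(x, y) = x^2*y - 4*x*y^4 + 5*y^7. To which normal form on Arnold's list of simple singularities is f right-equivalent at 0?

The Hessian of f at 0 has rank 0. Corank 2; j^3 = x^2*y has shape L^2 M (L != M), so D-series; mu = 8 gives D_8.

D_8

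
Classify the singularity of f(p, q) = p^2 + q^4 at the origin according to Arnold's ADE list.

The Hessian of f at 0 has rank 1. Corank 1: A-series; mu = 3 gives A_3.

A_{3}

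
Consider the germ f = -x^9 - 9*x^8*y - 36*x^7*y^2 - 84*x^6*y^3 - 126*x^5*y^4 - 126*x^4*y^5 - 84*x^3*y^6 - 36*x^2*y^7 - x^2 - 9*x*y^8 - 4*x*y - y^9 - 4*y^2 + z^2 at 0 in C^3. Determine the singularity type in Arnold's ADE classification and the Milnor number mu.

Type A_{8}, Milnor number mu = 8.

The Hessian of f at 0 is [[-2, -4, 0], [-4, -8, 0], [0, 0, 2]] with rank 2, so corank 1. A Groebner basis of the Jacobian ideal J(f) in C{x,y,z} is {y^8, x + 2*y, z}; counting standard monomials gives mu = 8. Corank 1: A-series; mu = 8 gives A_8.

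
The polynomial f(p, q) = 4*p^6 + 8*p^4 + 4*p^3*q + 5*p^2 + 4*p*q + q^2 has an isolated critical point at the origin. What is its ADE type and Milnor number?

The Hessian of f at 0 is [[10, 4], [4, 2]] with rank 2, so corank 0. A Groebner basis of the Jacobian ideal J(f) in C{p,q} is {p, q}; counting standard monomials gives mu = 1. Corank 0: nondegenerate Morse point, so A_1.

Type A_1, Milnor number mu = 1.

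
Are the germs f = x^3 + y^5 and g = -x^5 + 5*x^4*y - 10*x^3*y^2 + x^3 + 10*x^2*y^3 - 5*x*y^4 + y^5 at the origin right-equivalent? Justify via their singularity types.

The Hessian of f at 0 is [[0, 0], [0, 0]] with rank 0, so corank 2. A Groebner basis of the Jacobian ideal J(f) in C{x,y} is {y^4, x^2}; counting standard monomials gives mu = 8. Corank 2; j^3 = x^3 is a perfect cube, so E-series; the 5-jet and mu = 8 give E_8. The Hessian of g at 0 is [[0, 0], [0, 0]] with rank 0, so corank 2. A Groebner basis of the Jacobian ideal J(g) in C{x,y} is {y^5, x*y^3 - y^4/4, x^2}; counting standard monomials gives mu = 8. Corank 2; j^3 = x^3 is a perfect cube, so E-series; the 5-jet and mu = 8 give E_8. Both have type E_8, hence right-equivalent.

Yes.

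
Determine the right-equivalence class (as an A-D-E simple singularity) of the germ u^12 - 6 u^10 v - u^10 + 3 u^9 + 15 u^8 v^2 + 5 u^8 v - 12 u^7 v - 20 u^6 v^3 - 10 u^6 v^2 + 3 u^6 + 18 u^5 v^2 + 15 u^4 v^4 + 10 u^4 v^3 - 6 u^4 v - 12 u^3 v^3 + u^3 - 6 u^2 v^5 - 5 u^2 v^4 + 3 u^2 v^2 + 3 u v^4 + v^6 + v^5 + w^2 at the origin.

E8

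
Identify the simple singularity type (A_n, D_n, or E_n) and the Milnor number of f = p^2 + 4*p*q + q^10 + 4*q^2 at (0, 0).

The Hessian of f at 0 has rank 1. Corank 1: A-series; mu = 9 gives A_9.

Type A_{9}, Milnor number mu = 9.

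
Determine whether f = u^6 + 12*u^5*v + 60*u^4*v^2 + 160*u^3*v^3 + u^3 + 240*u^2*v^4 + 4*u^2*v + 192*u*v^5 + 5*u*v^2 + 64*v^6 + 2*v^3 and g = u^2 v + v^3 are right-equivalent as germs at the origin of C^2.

No.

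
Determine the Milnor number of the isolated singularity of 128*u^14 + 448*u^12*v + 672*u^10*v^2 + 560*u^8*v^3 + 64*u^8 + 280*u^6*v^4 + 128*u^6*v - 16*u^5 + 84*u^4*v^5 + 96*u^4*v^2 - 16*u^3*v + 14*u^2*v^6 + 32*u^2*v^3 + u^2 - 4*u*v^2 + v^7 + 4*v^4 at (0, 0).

The Hessian of f at 0 has rank 1. Corank 1: A-series; mu = 6 gives A_6.

6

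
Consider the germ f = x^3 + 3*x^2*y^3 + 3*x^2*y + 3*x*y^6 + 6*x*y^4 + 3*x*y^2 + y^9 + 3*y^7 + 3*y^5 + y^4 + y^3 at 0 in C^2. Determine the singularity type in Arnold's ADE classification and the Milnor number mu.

The Hessian of f at 0 is [[0, 0], [0, 0]] with rank 0, so corank 2. A Groebner basis of the Jacobian ideal J(f) in C{x,y} is {y^3, x^2 + 2*x*y + y^2}; counting standard monomials gives mu = 6. Corank 2; j^3 = (x + y)^3 is a perfect cube, so E-series; the 4-jet and mu = 6 give E_6.

Type E6, Milnor number mu = 6.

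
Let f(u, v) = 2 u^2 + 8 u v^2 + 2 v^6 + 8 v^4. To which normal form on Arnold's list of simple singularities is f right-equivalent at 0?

A_5

The Hessian of f at 0 has rank 1. Corank 1: A-series; mu = 5 gives A_5.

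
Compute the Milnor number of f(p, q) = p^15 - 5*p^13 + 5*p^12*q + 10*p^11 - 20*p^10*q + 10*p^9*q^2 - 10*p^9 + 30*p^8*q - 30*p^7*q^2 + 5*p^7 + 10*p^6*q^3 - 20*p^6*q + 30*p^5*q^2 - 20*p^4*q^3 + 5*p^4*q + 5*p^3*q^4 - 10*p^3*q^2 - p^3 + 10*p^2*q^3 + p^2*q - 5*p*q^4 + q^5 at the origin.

6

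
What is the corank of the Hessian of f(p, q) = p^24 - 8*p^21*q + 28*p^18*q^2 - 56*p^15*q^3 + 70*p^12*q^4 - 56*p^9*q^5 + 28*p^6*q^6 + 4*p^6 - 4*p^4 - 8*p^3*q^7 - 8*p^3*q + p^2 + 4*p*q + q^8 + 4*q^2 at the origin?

The Hessian at 0 is [[2, 4], [4, 8]] of rank 1; hence corank 1.

1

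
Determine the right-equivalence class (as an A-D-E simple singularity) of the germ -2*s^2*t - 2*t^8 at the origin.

D_9

The Hessian of f at 0 is [[0, 0], [0, 0]] with rank 0, so corank 2. A Groebner basis of the Jacobian ideal J(f) in C{s,t} is {s^2/8 + t^7, s^3, s*t}; counting standard monomials gives mu = 9. Corank 2; j^3 = -2*s^2*t has shape L^2 M (L != M), so D-series; mu = 9 gives D_9.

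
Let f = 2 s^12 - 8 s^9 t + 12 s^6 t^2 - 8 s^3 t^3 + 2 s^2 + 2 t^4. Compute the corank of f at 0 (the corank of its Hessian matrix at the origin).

The Hessian at 0 is [[4, 0], [0, 0]] of rank 1; hence corank 1.

1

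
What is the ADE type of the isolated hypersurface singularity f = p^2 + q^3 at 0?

A_2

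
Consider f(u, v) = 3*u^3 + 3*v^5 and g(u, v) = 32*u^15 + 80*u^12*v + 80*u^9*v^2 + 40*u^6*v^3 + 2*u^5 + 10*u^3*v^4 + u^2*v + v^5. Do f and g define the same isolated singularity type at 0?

No.

The Hessian of f at 0 has rank 0. Corank 2; j^3 = 3*u^3 is a perfect cube, so E-series; the 5-jet and mu = 8 give E_8. The Hessian of g at 0 has rank 0. Corank 2; j^3 = u^2*v has shape L^2 M (L != M), so D-series; mu = 6 gives D_6. f is E_8 but g is D_6, hence not right-equivalent.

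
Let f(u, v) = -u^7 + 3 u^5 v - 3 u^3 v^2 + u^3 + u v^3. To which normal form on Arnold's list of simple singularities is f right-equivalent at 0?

The Hessian of f at 0 has rank 0. Corank 2; j^3 = u^3 is a perfect cube, so E-series; the 4-jet and mu = 7 give E_7.

E7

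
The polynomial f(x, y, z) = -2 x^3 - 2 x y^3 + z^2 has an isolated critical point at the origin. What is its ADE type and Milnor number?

The Hessian of f at 0 has rank 1. Corank 2; j^3 = -2*x^3 is a perfect cube, so E-series; the 4-jet and mu = 7 give E_7.

Type E7, Milnor number mu = 7.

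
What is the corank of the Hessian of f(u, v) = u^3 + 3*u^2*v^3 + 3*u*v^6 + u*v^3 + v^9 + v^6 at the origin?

2

Hessian at 0 has rank 0.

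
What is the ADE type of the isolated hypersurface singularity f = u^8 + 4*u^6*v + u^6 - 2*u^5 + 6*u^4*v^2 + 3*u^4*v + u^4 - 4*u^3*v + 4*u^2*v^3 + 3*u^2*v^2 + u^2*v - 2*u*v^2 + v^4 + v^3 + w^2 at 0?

The Hessian of f at 0 has rank 1. Corank 2; j^3 = v*(u - v)^2 has shape L^2 M (L != M), so D-series; mu = 5 gives D_5.

D_5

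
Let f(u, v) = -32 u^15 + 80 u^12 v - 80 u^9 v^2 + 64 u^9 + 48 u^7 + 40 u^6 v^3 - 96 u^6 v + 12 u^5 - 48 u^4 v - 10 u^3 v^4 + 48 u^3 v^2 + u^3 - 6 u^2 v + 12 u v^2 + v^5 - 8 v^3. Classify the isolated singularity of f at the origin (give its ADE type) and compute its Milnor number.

The Hessian of f at 0 has rank 0. Corank 2; j^3 = (u - 2*v)^3 is a perfect cube, so E-series; the 5-jet and mu = 8 give E_8.

Type E_{8}, Milnor number mu = 8.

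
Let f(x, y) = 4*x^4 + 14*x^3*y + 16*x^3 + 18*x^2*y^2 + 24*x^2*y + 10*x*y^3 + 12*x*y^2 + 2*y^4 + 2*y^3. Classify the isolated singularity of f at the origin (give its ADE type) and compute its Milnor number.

The Hessian of f at 0 is [[0, 0], [0, 0]] with rank 0, so corank 2. A Groebner basis of the Jacobian ideal J(f) in C{x,y} is {768*x^2 + 768*x*y + y^4 + 8*y^3 + 192*y^2, x^3 + 36*x^2 + 36*x*y + y^3/2 + 9*y^2, x^2*y - 40*x^2 - 40*x*y - 2*y^3/3 - 10*y^2, 32*x^2 + x*y^2 + 32*x*y + 5*y^3/6 + 8*y^2}; counting standard monomials gives mu = 7. Corank 2; j^3 = 2*(2*x + y)^3 is a perfect cube, so E-series; the 4-jet and mu = 7 give E_7.

Type E7, Milnor number mu = 7.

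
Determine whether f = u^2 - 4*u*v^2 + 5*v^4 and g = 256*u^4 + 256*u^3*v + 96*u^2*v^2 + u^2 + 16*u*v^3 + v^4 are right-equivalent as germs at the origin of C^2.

Yes.

The Hessian of f at 0 has rank 1. Corank 1: A-series; mu = 3 gives A_3. The Hessian of g at 0 has rank 1. Corank 1: A-series; mu = 3 gives A_3. Both have type A_3, hence right-equivalent.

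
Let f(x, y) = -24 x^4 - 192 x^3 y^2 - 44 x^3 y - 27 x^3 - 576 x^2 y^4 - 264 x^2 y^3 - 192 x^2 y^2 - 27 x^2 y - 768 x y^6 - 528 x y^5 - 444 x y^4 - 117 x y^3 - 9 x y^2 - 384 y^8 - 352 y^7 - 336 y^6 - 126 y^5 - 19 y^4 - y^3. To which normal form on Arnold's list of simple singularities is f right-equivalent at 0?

E_7

The Hessian of f at 0 has rank 0. Corank 2; j^3 = -(3*x + y)^3 is a perfect cube, so E-series; the 4-jet and mu = 7 give E_7.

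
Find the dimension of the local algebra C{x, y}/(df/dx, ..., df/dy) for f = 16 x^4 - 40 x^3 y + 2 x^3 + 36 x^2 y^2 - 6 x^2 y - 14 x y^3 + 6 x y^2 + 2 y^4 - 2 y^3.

7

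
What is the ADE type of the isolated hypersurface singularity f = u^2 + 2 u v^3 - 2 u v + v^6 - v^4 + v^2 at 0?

A_{3}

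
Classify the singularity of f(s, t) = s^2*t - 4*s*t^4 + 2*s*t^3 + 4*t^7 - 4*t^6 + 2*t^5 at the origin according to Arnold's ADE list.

D_6

The Hessian of f at 0 has rank 0. Corank 2; j^3 = s^2*t has shape L^2 M (L != M), so D-series; mu = 6 gives D_6.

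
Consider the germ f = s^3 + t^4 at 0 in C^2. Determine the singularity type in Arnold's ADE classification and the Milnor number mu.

Type E6, Milnor number mu = 6.

The Hessian of f at 0 is [[0, 0], [0, 0]] with rank 0, so corank 2. A Groebner basis of the Jacobian ideal J(f) in C{s,t} is {t^3, s^2}; counting standard monomials gives mu = 6. Corank 2; j^3 = s^3 is a perfect cube, so E-series; the 4-jet and mu = 6 give E_6.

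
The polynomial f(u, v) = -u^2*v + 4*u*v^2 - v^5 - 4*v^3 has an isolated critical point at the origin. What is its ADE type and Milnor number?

Type D6, Milnor number mu = 6.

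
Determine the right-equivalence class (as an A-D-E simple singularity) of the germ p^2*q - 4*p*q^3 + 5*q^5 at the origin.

D_6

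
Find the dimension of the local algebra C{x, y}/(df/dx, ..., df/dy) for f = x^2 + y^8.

7

The Hessian of f at 0 has rank 1. Corank 1: A-series; mu = 7 gives A_7.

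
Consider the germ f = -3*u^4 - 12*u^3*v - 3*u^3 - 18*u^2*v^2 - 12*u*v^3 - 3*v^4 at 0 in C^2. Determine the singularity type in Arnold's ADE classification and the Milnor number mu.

Type E_{6}, Milnor number mu = 6.

The Hessian of f at 0 has rank 0. Corank 2; j^3 = -3*u^3 is a perfect cube, so E-series; the 4-jet and mu = 6 give E_6.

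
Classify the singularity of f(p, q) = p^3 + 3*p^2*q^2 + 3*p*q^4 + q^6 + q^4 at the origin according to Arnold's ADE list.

E_{6}

The Hessian of f at 0 has rank 0. Corank 2; j^3 = p^3 is a perfect cube, so E-series; the 4-jet and mu = 6 give E_6.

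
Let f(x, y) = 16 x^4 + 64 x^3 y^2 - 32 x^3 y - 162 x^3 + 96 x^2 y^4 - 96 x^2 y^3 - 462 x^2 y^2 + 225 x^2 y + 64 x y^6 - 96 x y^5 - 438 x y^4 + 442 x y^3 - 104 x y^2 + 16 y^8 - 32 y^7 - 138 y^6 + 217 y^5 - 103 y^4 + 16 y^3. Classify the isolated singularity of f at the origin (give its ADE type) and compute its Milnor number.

The Hessian of f at 0 is [[0, 0], [0, 0]] with rank 0, so corank 2. A Groebner basis of the Jacobian ideal J(f) in C{x,y} is {x*y^2 + 2916*x*y/6569 - 1296*y^2/6569, 6561*x*y/6569 + y^3 - 2916*y^2/6569, x^2 - 52556*x*y/59121 + 11680*y^2/59121}; counting standard monomials gives mu = 5. Corank 2; j^3 = -(2*x - y)*(9*x - 4*y)^2 has shape L^2 M (L != M), so D-series; mu = 5 gives D_5.

Type D5, Milnor number mu = 5.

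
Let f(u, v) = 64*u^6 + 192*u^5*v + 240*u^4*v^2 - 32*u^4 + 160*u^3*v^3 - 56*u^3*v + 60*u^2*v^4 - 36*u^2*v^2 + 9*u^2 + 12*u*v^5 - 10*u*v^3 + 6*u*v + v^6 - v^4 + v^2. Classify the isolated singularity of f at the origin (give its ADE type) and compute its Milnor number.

Type A_{3}, Milnor number mu = 3.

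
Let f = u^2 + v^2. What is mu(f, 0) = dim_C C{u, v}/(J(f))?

The Hessian of f at 0 has rank 2. Corank 0: nondegenerate Morse point, so A_1.

1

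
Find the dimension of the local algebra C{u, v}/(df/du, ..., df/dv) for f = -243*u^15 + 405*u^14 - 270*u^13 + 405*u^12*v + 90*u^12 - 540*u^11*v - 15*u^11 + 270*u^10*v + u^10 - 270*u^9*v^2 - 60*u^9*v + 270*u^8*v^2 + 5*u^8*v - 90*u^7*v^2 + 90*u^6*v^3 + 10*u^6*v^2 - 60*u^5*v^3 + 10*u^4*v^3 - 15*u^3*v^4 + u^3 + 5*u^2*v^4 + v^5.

8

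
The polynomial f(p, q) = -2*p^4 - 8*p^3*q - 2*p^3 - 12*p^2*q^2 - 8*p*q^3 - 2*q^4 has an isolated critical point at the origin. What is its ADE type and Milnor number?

Type E_6, Milnor number mu = 6.

The Hessian of f at 0 has rank 0. Corank 2; j^3 = -2*p^3 is a perfect cube, so E-series; the 4-jet and mu = 6 give E_6.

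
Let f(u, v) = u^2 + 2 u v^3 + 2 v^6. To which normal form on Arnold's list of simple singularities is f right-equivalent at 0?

A_5

The Hessian of f at 0 is [[2, 0], [0, 0]] with rank 1, so corank 1. A Groebner basis of the Jacobian ideal J(f) in C{u,v} is {u*v^2, u + v^3, u^2}; counting standard monomials gives mu = 5. Corank 1: A-series; mu = 5 gives A_5.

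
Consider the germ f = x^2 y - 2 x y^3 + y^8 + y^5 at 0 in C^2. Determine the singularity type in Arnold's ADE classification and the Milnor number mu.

Type D9, Milnor number mu = 9.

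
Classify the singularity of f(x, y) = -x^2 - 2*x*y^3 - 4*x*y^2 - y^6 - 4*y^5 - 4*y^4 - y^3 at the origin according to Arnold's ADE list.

A2

The Hessian of f at 0 has rank 1. Corank 1: A-series; mu = 2 gives A_2.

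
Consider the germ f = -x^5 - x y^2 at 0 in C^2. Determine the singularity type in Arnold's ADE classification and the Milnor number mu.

Type D_6, Milnor number mu = 6.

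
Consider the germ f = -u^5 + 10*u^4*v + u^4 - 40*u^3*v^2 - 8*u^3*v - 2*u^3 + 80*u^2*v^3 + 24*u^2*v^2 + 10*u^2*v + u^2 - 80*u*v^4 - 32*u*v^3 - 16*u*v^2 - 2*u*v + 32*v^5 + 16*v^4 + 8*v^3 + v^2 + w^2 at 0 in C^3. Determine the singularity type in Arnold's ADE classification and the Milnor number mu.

Type A_{4}, Milnor number mu = 4.

The Hessian of f at 0 has rank 2. Corank 1: A-series; mu = 4 gives A_4.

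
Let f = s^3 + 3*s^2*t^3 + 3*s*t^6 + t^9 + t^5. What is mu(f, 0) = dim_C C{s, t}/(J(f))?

8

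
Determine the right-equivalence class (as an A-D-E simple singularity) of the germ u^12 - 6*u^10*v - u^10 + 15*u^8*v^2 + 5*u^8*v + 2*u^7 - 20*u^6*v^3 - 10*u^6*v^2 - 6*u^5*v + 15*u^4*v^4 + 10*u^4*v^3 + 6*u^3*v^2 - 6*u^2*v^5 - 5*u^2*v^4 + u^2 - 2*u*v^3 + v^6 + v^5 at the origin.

A_{4}

The Hessian of f at 0 is [[2, 0], [0, 0]] with rank 1, so corank 1. A Groebner basis of the Jacobian ideal J(f) in C{u,v} is {-u + v^3, u^2, u*v}; counting standard monomials gives mu = 4. Corank 1: A-series; mu = 4 gives A_4.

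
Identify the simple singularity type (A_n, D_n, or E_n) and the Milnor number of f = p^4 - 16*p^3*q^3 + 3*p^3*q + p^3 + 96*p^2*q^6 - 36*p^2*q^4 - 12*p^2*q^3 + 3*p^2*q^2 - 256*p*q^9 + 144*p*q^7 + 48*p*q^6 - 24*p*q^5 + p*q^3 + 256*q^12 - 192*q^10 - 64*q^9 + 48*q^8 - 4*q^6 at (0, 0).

Type E_{7}, Milnor number mu = 7.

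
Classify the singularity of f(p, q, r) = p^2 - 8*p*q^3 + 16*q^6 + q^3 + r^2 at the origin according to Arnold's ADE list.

The Hessian of f at 0 has rank 2. Corank 1: A-series; mu = 2 gives A_2.

A2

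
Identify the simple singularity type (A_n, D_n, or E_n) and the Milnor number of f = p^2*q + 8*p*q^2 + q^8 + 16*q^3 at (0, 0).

Type D_9, Milnor number mu = 9.

The Hessian of f at 0 has rank 0. Corank 2; j^3 = q*(p + 4*q)^2 has shape L^2 M (L != M), so D-series; mu = 9 gives D_9.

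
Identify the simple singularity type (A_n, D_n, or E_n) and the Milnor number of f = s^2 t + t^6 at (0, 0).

Type D7, Milnor number mu = 7.

The Hessian of f at 0 is [[0, 0], [0, 0]] with rank 0, so corank 2. A Groebner basis of the Jacobian ideal J(f) in C{s,t} is {s^2/6 + t^5, s^3, s*t}; counting standard monomials gives mu = 7. Corank 2; j^3 = s^2*t has shape L^2 M (L != M), so D-series; mu = 7 gives D_7.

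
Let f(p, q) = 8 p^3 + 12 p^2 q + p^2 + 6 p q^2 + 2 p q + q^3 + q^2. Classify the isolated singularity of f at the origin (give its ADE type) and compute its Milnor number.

Type A_2, Milnor number mu = 2.

The Hessian of f at 0 is [[2, 2], [2, 2]] with rank 1, so corank 1. A Groebner basis of the Jacobian ideal J(f) in C{p,q} is {q^2, p + q}; counting standard monomials gives mu = 2. Corank 1: A-series; mu = 2 gives A_2.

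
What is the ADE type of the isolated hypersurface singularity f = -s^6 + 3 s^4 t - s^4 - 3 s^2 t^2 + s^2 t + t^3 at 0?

D_4

The Hessian of f at 0 has rank 0. Corank 2; j^3 = t*(s^2 + t^2) splits into three distinct lines over C (the quadratic factor has nonzero discriminant), so D_4.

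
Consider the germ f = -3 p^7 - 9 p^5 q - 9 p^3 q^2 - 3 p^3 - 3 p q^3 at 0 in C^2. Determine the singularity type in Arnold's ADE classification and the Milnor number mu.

Type E_{7}, Milnor number mu = 7.

The Hessian of f at 0 is [[0, 0], [0, 0]] with rank 0, so corank 2. A Groebner basis of the Jacobian ideal J(f) in C{p,q} is {p^3, p*q^2, 3*p^2 + q^3}; counting standard monomials gives mu = 7. Corank 2; j^3 = -3*p^3 is a perfect cube, so E-series; the 4-jet and mu = 7 give E_7.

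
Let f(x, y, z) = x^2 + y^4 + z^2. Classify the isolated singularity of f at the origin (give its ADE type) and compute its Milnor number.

The Hessian of f at 0 has rank 2. Corank 1: A-series; mu = 3 gives A_3.

Type A_{3}, Milnor number mu = 3.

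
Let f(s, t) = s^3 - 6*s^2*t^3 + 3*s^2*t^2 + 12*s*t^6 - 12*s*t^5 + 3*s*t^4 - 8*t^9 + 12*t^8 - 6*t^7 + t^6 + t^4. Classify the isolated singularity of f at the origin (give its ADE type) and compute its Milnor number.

The Hessian of f at 0 has rank 0. Corank 2; j^3 = s^3 is a perfect cube, so E-series; the 4-jet and mu = 6 give E_6.

Type E6, Milnor number mu = 6.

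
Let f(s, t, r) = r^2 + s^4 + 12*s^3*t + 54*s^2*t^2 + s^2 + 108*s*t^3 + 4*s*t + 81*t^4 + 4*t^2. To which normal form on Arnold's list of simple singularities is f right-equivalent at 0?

A_3

The Hessian of f at 0 is [[2, 4, 0], [4, 8, 0], [0, 0, 2]] with rank 2, so corank 1. A Groebner basis of the Jacobian ideal J(f) in C{s,t,r} is {t^3, s + 2*t, r}; counting standard monomials gives mu = 3. Corank 1: A-series; mu = 3 gives A_3.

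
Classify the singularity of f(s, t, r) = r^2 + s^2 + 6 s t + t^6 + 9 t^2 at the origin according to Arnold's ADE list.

A_5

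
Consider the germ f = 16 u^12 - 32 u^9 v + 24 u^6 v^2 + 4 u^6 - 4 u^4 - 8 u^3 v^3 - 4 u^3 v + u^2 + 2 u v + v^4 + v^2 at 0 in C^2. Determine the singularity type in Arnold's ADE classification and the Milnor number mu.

Type A3, Milnor number mu = 3.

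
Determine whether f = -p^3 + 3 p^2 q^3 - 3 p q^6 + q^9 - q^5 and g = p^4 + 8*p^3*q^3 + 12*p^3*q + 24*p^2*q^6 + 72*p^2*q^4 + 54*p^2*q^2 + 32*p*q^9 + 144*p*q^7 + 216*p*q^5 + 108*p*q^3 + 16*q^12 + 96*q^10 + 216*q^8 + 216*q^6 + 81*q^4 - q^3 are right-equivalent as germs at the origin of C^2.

No.

The Hessian of f at 0 is [[0, 0], [0, 0]] with rank 0, so corank 2. A Groebner basis of the Jacobian ideal J(f) in C{p,q} is {-p^2/2 + p*q^3, q^4, p^3, p^2*q}; counting standard monomials gives mu = 8. Corank 2; j^3 = -p^3 is a perfect cube, so E-series; the 5-jet and mu = 8 give E_8. The Hessian of g at 0 is [[0, 0], [0, 0]] with rank 0, so corank 2. A Groebner basis of the Jacobian ideal J(g) in C{p,q} is {p^3 + 9*p^2*q, q^2}; counting standard monomials gives mu = 6. Corank 2; j^3 = -q^3 is a perfect cube, so E-series; the 4-jet and mu = 6 give E_6. f is E_8 but g is E_6, hence not right-equivalent.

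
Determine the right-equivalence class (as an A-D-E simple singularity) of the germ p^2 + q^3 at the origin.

A2

The Hessian of f at 0 has rank 1. Corank 1: A-series; mu = 2 gives A_2.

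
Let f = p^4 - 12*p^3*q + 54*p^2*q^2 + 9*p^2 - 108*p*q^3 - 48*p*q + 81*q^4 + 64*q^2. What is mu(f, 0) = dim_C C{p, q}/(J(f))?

3

The Hessian of f at 0 has rank 1. Corank 1: A-series; mu = 3 gives A_3.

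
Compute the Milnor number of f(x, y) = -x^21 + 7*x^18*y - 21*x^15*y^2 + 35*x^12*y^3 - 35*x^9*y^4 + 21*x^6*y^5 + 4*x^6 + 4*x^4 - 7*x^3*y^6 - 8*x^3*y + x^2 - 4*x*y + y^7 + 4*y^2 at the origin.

6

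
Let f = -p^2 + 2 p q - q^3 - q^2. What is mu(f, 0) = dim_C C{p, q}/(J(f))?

The Hessian of f at 0 is [[-2, 2], [2, -2]] with rank 1, so corank 1. A Groebner basis of the Jacobian ideal J(f) in C{p,q} is {q^2, p - q}; counting standard monomials gives mu = 2. Corank 1: A-series; mu = 2 gives A_2.

2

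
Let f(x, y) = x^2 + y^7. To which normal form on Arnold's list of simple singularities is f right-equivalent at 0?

The Hessian of f at 0 is [[2, 0], [0, 0]] with rank 1, so corank 1. A Groebner basis of the Jacobian ideal J(f) in C{x,y} is {y^6, x}; counting standard monomials gives mu = 6. Corank 1: A-series; mu = 6 gives A_6.

A6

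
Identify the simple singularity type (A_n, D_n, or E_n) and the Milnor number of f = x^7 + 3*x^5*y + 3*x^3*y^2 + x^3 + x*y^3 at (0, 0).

The Hessian of f at 0 has rank 0. Corank 2; j^3 = x^3 is a perfect cube, so E-series; the 4-jet and mu = 7 give E_7.

Type E_7, Milnor number mu = 7.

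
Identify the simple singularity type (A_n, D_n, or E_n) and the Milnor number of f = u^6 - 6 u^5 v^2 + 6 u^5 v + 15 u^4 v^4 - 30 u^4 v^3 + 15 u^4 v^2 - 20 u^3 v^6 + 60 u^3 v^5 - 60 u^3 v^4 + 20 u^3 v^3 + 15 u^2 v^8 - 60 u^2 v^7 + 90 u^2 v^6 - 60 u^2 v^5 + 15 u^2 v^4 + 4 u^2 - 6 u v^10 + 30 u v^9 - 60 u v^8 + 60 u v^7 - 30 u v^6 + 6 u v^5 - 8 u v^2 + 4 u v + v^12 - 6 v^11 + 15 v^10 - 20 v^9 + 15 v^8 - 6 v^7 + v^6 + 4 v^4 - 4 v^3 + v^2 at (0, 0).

Type A5, Milnor number mu = 5.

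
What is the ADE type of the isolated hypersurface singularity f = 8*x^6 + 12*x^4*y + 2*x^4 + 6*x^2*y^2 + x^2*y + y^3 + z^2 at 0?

D_4

The Hessian of f at 0 is [[0, 0, 0], [0, 0, 0], [0, 0, 2]] with rank 1, so corank 2. A Groebner basis of the Jacobian ideal J(f) in C{x,y,z} is {y^3, x^2 + 3*y^2, x*y, z}; counting standard monomials gives mu = 4. Corank 2; j^3 = y*(x^2 + y^2) splits into three distinct lines over C (the quadratic factor has nonzero discriminant), so D_4.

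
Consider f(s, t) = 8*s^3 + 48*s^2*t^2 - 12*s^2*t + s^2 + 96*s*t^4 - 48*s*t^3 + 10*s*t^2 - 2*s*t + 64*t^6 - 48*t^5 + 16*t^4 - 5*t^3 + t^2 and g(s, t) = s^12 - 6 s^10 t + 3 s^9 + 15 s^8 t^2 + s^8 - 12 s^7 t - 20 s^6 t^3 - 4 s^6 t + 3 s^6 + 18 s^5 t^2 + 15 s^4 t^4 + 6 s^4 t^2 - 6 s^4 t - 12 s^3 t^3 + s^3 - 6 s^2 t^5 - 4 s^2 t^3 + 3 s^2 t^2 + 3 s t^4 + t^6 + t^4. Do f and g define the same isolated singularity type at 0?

The Hessian of f at 0 is [[2, -2], [-2, 2]] with rank 1, so corank 1. A Groebner basis of the Jacobian ideal J(f) in C{s,t} is {t^2, s - t}; counting standard monomials gives mu = 2. Corank 1: A-series; mu = 2 gives A_2. The Hessian of g at 0 is [[0, 0], [0, 0]] with rank 0, so corank 2. A Groebner basis of the Jacobian ideal J(g) in C{s,t} is {s^3, s^2*t, s^2/2 + s*t^2, t^3}; counting standard monomials gives mu = 6. Corank 2; j^3 = s^3 is a perfect cube, so E-series; the 4-jet and mu = 6 give E_6. f is A_2 but g is E_6, hence not right-equivalent.

No.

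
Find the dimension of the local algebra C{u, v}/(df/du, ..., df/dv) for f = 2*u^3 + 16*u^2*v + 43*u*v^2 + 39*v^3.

The Hessian of f at 0 has rank 0. Corank 2; j^3 = (u + 3*v)*(2*u^2 + 10*u*v + 13*v^2) splits into three distinct lines over C (the quadratic factor has nonzero discriminant), so D_4.

4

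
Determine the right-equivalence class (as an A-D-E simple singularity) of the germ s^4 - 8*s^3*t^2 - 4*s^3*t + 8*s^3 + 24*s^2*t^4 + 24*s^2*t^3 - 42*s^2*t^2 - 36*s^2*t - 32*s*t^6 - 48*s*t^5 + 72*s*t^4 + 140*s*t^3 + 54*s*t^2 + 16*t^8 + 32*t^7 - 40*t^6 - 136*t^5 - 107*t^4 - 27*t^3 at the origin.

The Hessian of f at 0 has rank 0. Corank 2; j^3 = (2*s - 3*t)^3 is a perfect cube, so E-series; the 4-jet and mu = 6 give E_6.

E_{6}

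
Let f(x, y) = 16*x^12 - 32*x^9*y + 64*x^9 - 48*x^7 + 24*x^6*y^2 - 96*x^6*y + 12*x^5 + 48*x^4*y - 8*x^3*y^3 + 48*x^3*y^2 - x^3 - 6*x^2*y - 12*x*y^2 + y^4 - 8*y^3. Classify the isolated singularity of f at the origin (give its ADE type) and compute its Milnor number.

Type E_6, Milnor number mu = 6.

The Hessian of f at 0 has rank 0. Corank 2; j^3 = -(x + 2*y)^3 is a perfect cube, so E-series; the 4-jet and mu = 6 give E_6.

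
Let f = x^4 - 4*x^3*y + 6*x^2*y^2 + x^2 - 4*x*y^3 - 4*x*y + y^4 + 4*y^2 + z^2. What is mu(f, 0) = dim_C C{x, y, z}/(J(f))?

3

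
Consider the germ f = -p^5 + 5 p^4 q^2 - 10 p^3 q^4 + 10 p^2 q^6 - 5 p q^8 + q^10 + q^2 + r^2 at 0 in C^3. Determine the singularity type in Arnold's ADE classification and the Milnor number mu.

Type A_4, Milnor number mu = 4.

The Hessian of f at 0 is [[0, 0, 0], [0, 2, 0], [0, 0, 2]] with rank 2, so corank 1. A Groebner basis of the Jacobian ideal J(f) in C{p,q,r} is {p^4, q, r}; counting standard monomials gives mu = 4. Corank 1: A-series; mu = 4 gives A_4.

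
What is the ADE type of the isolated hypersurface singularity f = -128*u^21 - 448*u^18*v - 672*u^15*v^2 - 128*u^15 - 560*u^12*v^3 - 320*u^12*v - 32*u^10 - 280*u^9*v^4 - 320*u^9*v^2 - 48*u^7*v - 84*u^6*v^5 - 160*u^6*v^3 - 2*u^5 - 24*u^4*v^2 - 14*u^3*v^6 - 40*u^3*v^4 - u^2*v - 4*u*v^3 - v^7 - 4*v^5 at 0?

The Hessian of f at 0 has rank 0. Corank 2; j^3 = -u^2*v has shape L^2 M (L != M), so D-series; mu = 8 gives D_8.

D_{8}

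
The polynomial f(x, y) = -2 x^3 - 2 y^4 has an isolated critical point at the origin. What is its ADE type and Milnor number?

Type E_{6}, Milnor number mu = 6.

The Hessian of f at 0 is [[0, 0], [0, 0]] with rank 0, so corank 2. A Groebner basis of the Jacobian ideal J(f) in C{x,y} is {y^3, x^2}; counting standard monomials gives mu = 6. Corank 2; j^3 = -2*x^3 is a perfect cube, so E-series; the 4-jet and mu = 6 give E_6.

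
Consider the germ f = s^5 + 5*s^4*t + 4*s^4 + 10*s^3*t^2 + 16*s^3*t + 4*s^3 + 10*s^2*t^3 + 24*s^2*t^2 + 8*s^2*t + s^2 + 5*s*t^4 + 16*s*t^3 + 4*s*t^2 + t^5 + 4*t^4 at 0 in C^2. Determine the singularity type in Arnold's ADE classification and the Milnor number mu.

Type A4, Milnor number mu = 4.

The Hessian of f at 0 has rank 1. Corank 1: A-series; mu = 4 gives A_4.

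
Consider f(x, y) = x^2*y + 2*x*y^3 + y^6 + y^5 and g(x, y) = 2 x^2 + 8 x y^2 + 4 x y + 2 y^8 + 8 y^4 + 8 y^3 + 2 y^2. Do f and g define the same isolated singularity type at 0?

No.

The Hessian of f at 0 has rank 0. Corank 2; j^3 = x^2*y has shape L^2 M (L != M), so D-series; mu = 7 gives D_7. The Hessian of g at 0 has rank 1. Corank 1: A-series; mu = 7 gives A_7. f is D_7 but g is A_7, hence not right-equivalent.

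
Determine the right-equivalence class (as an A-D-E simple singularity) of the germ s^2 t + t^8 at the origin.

The Hessian of f at 0 has rank 0. Corank 2; j^3 = s^2*t has shape L^2 M (L != M), so D-series; mu = 9 gives D_9.

D9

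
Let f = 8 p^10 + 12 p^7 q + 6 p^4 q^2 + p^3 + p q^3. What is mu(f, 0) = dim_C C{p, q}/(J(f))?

7

The Hessian of f at 0 is [[0, 0], [0, 0]] with rank 0, so corank 2. A Groebner basis of the Jacobian ideal J(f) in C{p,q} is {p^3, p*q^2, 3*p^2 + q^3}; counting standard monomials gives mu = 7. Corank 2; j^3 = p^3 is a perfect cube, so E-series; the 4-jet and mu = 7 give E_7.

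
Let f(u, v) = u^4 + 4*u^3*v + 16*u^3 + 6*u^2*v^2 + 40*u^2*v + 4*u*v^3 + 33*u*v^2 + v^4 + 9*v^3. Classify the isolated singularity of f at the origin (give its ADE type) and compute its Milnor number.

Type D_5, Milnor number mu = 5.

The Hessian of f at 0 is [[0, 0], [0, 0]] with rank 0, so corank 2. A Groebner basis of the Jacobian ideal J(f) in C{u,v} is {u*v^2 + 48*u*v + 36*v^2, -64*u*v + v^3 - 48*v^2, u^2 + 7*u*v/4 + 3*v^2/4}; counting standard monomials gives mu = 5. Corank 2; j^3 = (u + v)*(4*u + 3*v)^2 has shape L^2 M (L != M), so D-series; mu = 5 gives D_5.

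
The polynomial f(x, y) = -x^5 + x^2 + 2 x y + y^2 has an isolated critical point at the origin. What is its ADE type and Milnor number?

Type A_4, Milnor number mu = 4.

The Hessian of f at 0 is [[2, 2], [2, 2]] with rank 1, so corank 1. A Groebner basis of the Jacobian ideal J(f) in C{x,y} is {y^4, x + y}; counting standard monomials gives mu = 4. Corank 1: A-series; mu = 4 gives A_4.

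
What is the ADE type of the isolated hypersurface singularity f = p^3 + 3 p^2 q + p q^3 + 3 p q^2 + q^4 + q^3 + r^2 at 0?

The Hessian of f at 0 is [[0, 0, 0], [0, 0, 0], [0, 0, 2]] with rank 1, so corank 2. A Groebner basis of the Jacobian ideal J(f) in C{p,q,r} is {p^3 + 3*p^2*q + 6*p^2 + 12*p*q + 6*q^2, -3*p^2 + p*q^2 - 6*p*q - 3*q^2, 3*p^2 + 6*p*q + q^3 + 3*q^2, r}; counting standard monomials gives mu = 7. Corank 2; j^3 = (p + q)^3 is a perfect cube, so E-series; the 4-jet and mu = 7 give E_7.

E_{7}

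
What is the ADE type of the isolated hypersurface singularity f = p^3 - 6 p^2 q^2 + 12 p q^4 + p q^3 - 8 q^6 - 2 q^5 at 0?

E_{7}

The Hessian of f at 0 has rank 0. Corank 2; j^3 = p^3 is a perfect cube, so E-series; the 4-jet and mu = 7 give E_7.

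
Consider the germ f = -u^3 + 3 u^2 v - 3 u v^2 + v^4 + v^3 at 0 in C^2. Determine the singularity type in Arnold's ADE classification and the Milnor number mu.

Type E_6, Milnor number mu = 6.

The Hessian of f at 0 has rank 0. Corank 2; j^3 = -(u - v)^3 is a perfect cube, so E-series; the 4-jet and mu = 6 give E_6.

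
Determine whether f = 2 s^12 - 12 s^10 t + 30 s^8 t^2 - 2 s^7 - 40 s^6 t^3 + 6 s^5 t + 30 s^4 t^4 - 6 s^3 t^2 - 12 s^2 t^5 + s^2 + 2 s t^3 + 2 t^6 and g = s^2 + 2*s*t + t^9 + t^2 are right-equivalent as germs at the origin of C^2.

No.

The Hessian of f at 0 is [[2, 0], [0, 0]] with rank 1, so corank 1. A Groebner basis of the Jacobian ideal J(f) in C{s,t} is {s*t^2, s + t^3, s^2}; counting standard monomials gives mu = 5. Corank 1: A-series; mu = 5 gives A_5. The Hessian of g at 0 is [[2, 2], [2, 2]] with rank 1, so corank 1. A Groebner basis of the Jacobian ideal J(g) in C{s,t} is {t^8, s + t}; counting standard monomials gives mu = 8. Corank 1: A-series; mu = 8 gives A_8. f is A_5 but g is A_8, hence not right-equivalent.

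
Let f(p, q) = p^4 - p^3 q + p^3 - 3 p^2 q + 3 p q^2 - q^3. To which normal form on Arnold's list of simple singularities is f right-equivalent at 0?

E_7

The Hessian of f at 0 has rank 0. Corank 2; j^3 = (p - q)^3 is a perfect cube, so E-series; the 4-jet and mu = 7 give E_7.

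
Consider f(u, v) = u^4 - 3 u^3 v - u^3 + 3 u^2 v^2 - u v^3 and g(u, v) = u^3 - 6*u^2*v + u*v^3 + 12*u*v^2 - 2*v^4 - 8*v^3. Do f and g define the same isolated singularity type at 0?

Yes.

The Hessian of f at 0 is [[0, 0], [0, 0]] with rank 0, so corank 2. A Groebner basis of the Jacobian ideal J(f) in C{u,v} is {3*u^2 + v^4 + v^3, u^3, u^2*v - u^2 - v^3/3, -2*u^2 + u*v^2 - 2*v^3/3}; counting standard monomials gives mu = 7. Corank 2; j^3 = -u^3 is a perfect cube, so E-series; the 4-jet and mu = 7 give E_7. The Hessian of g at 0 is [[0, 0], [0, 0]] with rank 0, so corank 2. A Groebner basis of the Jacobian ideal J(g) in C{u,v} is {u^3 - 6*u^2*v - 48*u^2 + 192*u*v - 192*v^2, 6*u^2 + u*v^2 - 24*u*v + 24*v^2, 3*u^2 - 12*u*v + v^3 + 12*v^2}; counting standard monomials gives mu = 7. Corank 2; j^3 = (u - 2*v)^3 is a perfect cube, so E-series; the 4-jet and mu = 7 give E_7. Both have type E_7, hence right-equivalent.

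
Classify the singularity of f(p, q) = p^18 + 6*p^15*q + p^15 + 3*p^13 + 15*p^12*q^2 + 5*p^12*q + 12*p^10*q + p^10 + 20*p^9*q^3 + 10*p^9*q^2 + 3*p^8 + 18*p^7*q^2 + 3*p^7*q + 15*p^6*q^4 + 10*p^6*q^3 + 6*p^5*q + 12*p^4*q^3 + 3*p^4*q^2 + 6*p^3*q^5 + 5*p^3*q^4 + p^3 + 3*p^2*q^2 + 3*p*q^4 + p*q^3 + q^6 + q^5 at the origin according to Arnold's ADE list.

E7

The Hessian of f at 0 is [[0, 0], [0, 0]] with rank 0, so corank 2. A Groebner basis of the Jacobian ideal J(f) in C{p,q} is {-p^2 + q^4 - q^3/3, p^3, p^2*q + p^2/3 + q^3/9, p^2 + p*q^2 + q^3/3}; counting standard monomials gives mu = 7. Corank 2; j^3 = p^3 is a perfect cube, so E-series; the 4-jet and mu = 7 give E_7.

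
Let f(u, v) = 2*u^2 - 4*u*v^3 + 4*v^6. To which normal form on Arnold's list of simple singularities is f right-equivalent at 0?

The Hessian of f at 0 is [[4, 0], [0, 0]] with rank 1, so corank 1. A Groebner basis of the Jacobian ideal J(f) in C{u,v} is {u*v^2, -u + v^3, u^2}; counting standard monomials gives mu = 5. Corank 1: A-series; mu = 5 gives A_5.

A_{5}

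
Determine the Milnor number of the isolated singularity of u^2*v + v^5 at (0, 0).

6

The Hessian of f at 0 has rank 0. Corank 2; j^3 = u^2*v has shape L^2 M (L != M), so D-series; mu = 6 gives D_6.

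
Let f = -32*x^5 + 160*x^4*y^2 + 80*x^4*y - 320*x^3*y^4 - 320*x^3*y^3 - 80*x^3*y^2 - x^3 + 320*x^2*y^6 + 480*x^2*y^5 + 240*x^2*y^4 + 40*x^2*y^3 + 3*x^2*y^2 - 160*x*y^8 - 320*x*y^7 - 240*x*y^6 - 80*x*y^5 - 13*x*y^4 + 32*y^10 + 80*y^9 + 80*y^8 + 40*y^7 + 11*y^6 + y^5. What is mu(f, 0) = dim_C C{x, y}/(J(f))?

8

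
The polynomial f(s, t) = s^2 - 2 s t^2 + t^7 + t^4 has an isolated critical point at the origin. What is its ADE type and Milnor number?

Type A_6, Milnor number mu = 6.

The Hessian of f at 0 is [[2, 0], [0, 0]] with rank 1, so corank 1. A Groebner basis of the Jacobian ideal J(f) in C{s,t} is {s^3, -s + t^2}; counting standard monomials gives mu = 6. Corank 1: A-series; mu = 6 gives A_6.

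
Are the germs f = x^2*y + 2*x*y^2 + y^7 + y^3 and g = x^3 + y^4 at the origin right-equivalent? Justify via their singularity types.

The Hessian of f at 0 has rank 0. Corank 2; j^3 = y*(x + y)^2 has shape L^2 M (L != M), so D-series; mu = 8 gives D_8. The Hessian of g at 0 has rank 0. Corank 2; j^3 = x^3 is a perfect cube, so E-series; the 4-jet and mu = 6 give E_6. f is D_8 but g is E_6, hence not right-equivalent.

No.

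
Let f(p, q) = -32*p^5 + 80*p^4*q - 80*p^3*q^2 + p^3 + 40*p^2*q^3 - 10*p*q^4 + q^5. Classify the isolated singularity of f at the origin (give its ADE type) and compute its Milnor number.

The Hessian of f at 0 is [[0, 0], [0, 0]] with rank 0, so corank 2. A Groebner basis of the Jacobian ideal J(f) in C{p,q} is {q^5, p*q^3 - q^4/8, p^2}; counting standard monomials gives mu = 8. Corank 2; j^3 = p^3 is a perfect cube, so E-series; the 5-jet and mu = 8 give E_8.

Type E8, Milnor number mu = 8.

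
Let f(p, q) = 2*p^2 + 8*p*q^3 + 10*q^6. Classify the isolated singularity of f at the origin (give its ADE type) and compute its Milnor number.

The Hessian of f at 0 is [[4, 0], [0, 0]] with rank 1, so corank 1. A Groebner basis of the Jacobian ideal J(f) in C{p,q} is {p*q^2, p/2 + q^3, p^2}; counting standard monomials gives mu = 5. Corank 1: A-series; mu = 5 gives A_5.

Type A5, Milnor number mu = 5.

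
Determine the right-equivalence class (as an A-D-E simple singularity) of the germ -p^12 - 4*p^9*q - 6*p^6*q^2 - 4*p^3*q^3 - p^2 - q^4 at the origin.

The Hessian of f at 0 has rank 1. Corank 1: A-series; mu = 3 gives A_3.

A_{3}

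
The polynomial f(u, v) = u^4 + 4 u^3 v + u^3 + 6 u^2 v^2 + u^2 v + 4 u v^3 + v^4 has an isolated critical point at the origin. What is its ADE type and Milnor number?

The Hessian of f at 0 has rank 0. Corank 2; j^3 = u^2*(u + v) has shape L^2 M (L != M), so D-series; mu = 5 gives D_5.

Type D_5, Milnor number mu = 5.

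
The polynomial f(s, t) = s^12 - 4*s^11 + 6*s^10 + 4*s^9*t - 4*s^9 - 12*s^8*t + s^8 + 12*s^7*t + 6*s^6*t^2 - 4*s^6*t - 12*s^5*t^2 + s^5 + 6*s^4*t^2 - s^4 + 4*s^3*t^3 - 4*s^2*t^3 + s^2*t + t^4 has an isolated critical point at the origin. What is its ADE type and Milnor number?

Type D5, Milnor number mu = 5.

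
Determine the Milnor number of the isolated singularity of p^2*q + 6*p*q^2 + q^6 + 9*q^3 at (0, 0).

The Hessian of f at 0 is [[0, 0], [0, 0]] with rank 0, so corank 2. A Groebner basis of the Jacobian ideal J(f) in C{p,q} is {p^2/6 + q^5 - 3*q^2/2, p^3 + 27*q^3, p*q + 3*q^2}; counting standard monomials gives mu = 7. Corank 2; j^3 = q*(p + 3*q)^2 has shape L^2 M (L != M), so D-series; mu = 7 gives D_7.

7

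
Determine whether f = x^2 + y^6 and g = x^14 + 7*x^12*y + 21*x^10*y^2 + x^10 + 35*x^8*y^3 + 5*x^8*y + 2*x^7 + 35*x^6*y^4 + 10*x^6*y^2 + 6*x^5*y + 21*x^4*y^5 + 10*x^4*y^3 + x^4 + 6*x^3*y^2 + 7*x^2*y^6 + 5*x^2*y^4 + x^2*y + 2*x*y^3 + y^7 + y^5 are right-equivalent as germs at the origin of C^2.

The Hessian of f at 0 is [[2, 0], [0, 0]] with rank 1, so corank 1. A Groebner basis of the Jacobian ideal J(f) in C{x,y} is {y^5, x}; counting standard monomials gives mu = 5. Corank 1: A-series; mu = 5 gives A_5. The Hessian of g at 0 is [[0, 0], [0, 0]] with rank 0, so corank 2. A Groebner basis of the Jacobian ideal J(g) in C{x,y} is {-x^2 + 7*x*y/2 + y^4 + 7*y^3/2, x^3 - x*y/2 - y^3/2, x^2 + x*y^2 - 7*x*y/2 - 7*y^3/2}; counting standard monomials gives mu = 8. Corank 2; j^3 = x^2*y has shape L^2 M (L != M), so D-series; mu = 8 gives D_8. f is A_5 but g is D_8, hence not right-equivalent.

No.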